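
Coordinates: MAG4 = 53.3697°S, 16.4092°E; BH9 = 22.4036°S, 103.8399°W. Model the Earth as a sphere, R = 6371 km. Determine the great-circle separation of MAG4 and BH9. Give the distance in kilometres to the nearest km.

9829 km

Δφ = 30.9661°,  Δλ = -120.2491°
a = sin²(Δφ/2) + cos φ₁ cos φ₂ sin²(Δλ/2) = 0.486013
c = 2·arcsin(√a) = 1.542818 rad = 88.3970°
d = R·c = 6371 × 1.542818 = 9829.3 km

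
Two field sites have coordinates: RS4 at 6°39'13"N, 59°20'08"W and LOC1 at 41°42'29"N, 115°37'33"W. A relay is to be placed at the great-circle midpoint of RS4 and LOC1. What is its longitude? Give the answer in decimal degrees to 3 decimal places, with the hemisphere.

RS4: φ = +6.65361°, λ = -59.33556°
LOC1: φ = +41.70806°, λ = -115.62583°
Bx = cos φ₂ cos Δλ = 0.414322,  By = cos φ₂ sin Δλ = -0.621021
φₘ = atan2(sin φ₁ + sin φ₂, √((cos φ₁ + Bx)² + By²)) = 26.92011°
λₘ = λ₁ + atan2(By, cos φ₁ + Bx) = -83.14241°

83.142°W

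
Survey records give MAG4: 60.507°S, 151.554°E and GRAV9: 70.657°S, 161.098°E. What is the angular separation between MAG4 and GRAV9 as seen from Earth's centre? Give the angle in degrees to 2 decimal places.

Δφ = -10.1500°,  Δλ = 9.5440°
a = sin²(Δφ/2) + cos φ₁ cos φ₂ sin²(Δλ/2) = 0.008954
c = 2·arcsin(√a) = 0.189531 rad = 10.8593°

10.86°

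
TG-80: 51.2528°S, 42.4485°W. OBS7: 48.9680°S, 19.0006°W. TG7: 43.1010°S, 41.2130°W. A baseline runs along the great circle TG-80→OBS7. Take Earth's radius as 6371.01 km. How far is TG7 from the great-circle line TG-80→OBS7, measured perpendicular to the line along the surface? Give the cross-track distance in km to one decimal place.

906.5 km

δ₁₃ = central angle TG-80→TG7 = 0.143023 rad  (haversine)
θ₁₃ = bearing TG-80→TG7 = 6.341°,  θ₁₂ = bearing TG-80→OBS7 = 90.529°
dₓₜ = R·arcsin(sin δ₁₃ · sin(θ₁₃ − θ₁₂)) = 6371.01·arcsin(0.14254·sin(-84.188°)) = -906.485 km
|dₓₜ| = 906.485 km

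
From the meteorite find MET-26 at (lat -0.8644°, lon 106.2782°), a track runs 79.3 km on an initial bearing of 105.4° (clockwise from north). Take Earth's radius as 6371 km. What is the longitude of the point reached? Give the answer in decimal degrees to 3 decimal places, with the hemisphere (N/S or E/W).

δ = d/R = 79.3/6371 = 0.012447 rad
φ₂ = arcsin(sin φ₁ cos δ + cos φ₁ sin δ cos θ)
   = arcsin(-0.01509·0.99992 + 0.99989·0.01245·-0.26556) = -1.05372°
λ₂ = λ₁ + atan2(sin θ sin δ cos φ₁, cos δ − sin φ₁ sin φ₂) = 106.96587°

106.966°E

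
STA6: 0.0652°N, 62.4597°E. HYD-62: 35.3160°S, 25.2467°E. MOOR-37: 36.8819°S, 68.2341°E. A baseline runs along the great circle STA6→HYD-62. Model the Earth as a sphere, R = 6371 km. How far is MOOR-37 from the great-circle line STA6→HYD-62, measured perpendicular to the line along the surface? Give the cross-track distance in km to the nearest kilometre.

2982 km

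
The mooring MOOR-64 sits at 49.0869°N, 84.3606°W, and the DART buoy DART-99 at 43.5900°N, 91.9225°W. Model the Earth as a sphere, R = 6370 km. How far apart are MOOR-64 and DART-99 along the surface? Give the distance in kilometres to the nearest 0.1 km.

842.0 km

Δφ = -5.4969°,  Δλ = -7.5619°
a = sin²(Δφ/2) + cos φ₁ cos φ₂ sin²(Δλ/2) = 0.004362
c = 2·arcsin(√a) = 0.132186 rad = 7.5737°
d = R·c = 6370 × 0.132186 = 842.0 km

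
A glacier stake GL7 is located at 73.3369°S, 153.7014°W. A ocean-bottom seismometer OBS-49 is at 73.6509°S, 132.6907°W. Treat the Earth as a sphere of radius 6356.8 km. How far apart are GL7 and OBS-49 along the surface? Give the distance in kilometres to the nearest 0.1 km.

659.8 km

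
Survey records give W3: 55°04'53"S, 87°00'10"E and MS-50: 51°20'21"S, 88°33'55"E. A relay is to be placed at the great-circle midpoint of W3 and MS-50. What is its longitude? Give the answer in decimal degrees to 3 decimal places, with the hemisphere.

W3: φ = -55.08139°, λ = +87.00278°
MS-50: φ = -51.33917°, λ = +88.56528°
Bx = cos φ₂ cos Δλ = 0.624477,  By = cos φ₂ sin Δλ = 0.017034
φₘ = atan2(sin φ₁ + sin φ₂, √((cos φ₁ + Bx)² + By²)) = -53.21283°
λₘ = λ₁ + atan2(By, cos φ₁ + Bx) = 87.81816°

87.818°E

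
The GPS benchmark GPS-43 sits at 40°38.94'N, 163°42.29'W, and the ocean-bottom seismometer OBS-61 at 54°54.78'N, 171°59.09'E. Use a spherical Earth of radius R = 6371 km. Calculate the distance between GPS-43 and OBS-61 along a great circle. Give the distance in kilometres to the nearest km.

2389 km

GPS-43: φ = +40.64900°, λ = -163.70483°
OBS-61: φ = +54.91300°, λ = +171.98483°
Δφ = 14.2640°,  Δλ = -24.3103°
a = sin²(Δφ/2) + cos φ₁ cos φ₂ sin²(Δλ/2) = 0.034750
c = 2·arcsin(√a) = 0.375023 rad = 21.4872°
d = R·c = 6371 × 0.375023 = 2389.3 km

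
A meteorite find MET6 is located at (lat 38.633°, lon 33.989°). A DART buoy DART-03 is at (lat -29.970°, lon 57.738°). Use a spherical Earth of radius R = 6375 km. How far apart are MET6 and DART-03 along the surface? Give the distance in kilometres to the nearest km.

8021 km

Δφ = -68.6030°,  Δλ = 23.7490°
a = sin²(Δφ/2) + cos φ₁ cos φ₂ sin²(Δλ/2) = 0.346238
c = 2·arcsin(√a) = 1.258207 rad = 72.0900°
d = R·c = 6375 × 1.258207 = 8021.1 km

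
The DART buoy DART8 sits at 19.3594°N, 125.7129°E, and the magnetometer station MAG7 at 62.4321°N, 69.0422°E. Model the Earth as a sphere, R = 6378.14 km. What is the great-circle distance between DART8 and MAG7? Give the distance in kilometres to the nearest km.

6428 km

Δφ = 43.0727°,  Δλ = -56.6707°
a = sin²(Δφ/2) + cos φ₁ cos φ₂ sin²(Δλ/2) = 0.233118
c = 2·arcsin(√a) = 1.007752 rad = 57.7399°
d = R·c = 6378.14 × 1.007752 = 6427.6 km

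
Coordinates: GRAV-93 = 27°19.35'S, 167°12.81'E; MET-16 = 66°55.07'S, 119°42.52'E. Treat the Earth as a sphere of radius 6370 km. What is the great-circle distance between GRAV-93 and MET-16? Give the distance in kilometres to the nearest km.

GRAV-93: φ = -27.32250°, λ = +167.21350°
MET-16: φ = -66.91783°, λ = +119.70867°
Δφ = -39.5953°,  Δλ = -47.5048°
a = sin²(Δφ/2) + cos φ₁ cos φ₂ sin²(Δλ/2) = 0.171226
c = 2·arcsin(√a) = 0.853237 rad = 48.8869°
d = R·c = 6370 × 0.853237 = 5435.1 km

5435 km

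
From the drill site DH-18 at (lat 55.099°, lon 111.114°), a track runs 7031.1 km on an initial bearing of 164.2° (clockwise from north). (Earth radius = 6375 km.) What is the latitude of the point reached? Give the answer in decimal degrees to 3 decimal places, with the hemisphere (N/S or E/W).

δ = d/R = 7031.1/6375 = 1.102918 rad
φ₂ = arcsin(sin φ₁ cos δ + cos φ₁ sin δ cos θ)
   = arcsin(0.82014·0.45099 + 0.57216·0.89253·-0.96222) = -6.97841°
λ₂ = λ₁ + atan2(sin θ sin δ cos φ₁, cos δ − sin φ₁ sin φ₂) = 125.28586°

6.978°S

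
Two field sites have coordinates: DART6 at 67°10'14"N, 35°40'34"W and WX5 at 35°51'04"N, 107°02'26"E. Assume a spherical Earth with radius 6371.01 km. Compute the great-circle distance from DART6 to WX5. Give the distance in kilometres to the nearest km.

8136 km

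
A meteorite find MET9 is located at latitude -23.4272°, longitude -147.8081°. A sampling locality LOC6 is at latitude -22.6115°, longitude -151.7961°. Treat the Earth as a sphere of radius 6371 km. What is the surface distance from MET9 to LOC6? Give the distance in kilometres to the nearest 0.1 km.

418.1 km

Δφ = 0.8157°,  Δλ = -3.9880°
a = sin²(Δφ/2) + cos φ₁ cos φ₂ sin²(Δλ/2) = 0.001076
c = 2·arcsin(√a) = 0.065622 rad = 3.7598°
d = R·c = 6371 × 0.065622 = 418.1 km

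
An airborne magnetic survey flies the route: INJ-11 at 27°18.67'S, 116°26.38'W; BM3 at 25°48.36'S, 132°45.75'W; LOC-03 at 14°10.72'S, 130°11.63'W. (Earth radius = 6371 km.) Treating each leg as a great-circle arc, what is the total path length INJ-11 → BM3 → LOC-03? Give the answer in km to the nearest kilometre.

2951 km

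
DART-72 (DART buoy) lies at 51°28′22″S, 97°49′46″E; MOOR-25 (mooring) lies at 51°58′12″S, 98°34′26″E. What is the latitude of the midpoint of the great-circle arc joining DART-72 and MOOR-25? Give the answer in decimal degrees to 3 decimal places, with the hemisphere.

51.722°S

DART-72: φ = -51.47278°, λ = +97.82944°
MOOR-25: φ = -51.97000°, λ = +98.57389°
Bx = cos φ₂ cos Δλ = 0.616022,  By = cos φ₂ sin Δλ = 0.008004
φₘ = atan2(sin φ₁ + sin φ₂, √((cos φ₁ + Bx)² + By²)) = -51.72198°
λₘ = λ₁ + atan2(By, cos φ₁ + Bx) = 98.19962°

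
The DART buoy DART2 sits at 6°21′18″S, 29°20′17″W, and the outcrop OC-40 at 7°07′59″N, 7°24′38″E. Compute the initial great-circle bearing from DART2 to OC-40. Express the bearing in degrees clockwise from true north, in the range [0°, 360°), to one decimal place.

70.4°

DART2: φ = -6.35500°, λ = -29.33806°
OC-40: φ = +7.13306°, λ = +7.41056°
Δλ = 36.7486°
y = sin Δλ · cos φ₂ = 0.593675
x = cos φ₁ sin φ₂ − sin φ₁ cos φ₂ cos Δλ = 0.211416
θ = atan2(y, x) = 70.3985° → 70.3985° (mod 360°)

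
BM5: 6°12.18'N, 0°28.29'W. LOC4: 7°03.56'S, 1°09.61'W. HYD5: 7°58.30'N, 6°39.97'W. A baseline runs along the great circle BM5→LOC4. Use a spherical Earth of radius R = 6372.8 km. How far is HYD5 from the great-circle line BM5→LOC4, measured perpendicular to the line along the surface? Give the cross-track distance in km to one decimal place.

691.9 km

BM5: φ = +6.20300°, λ = -0.47150°
LOC4: φ = -7.05933°, λ = -1.16017°
HYD5: φ = +7.97167°, λ = -6.66617°
δ₁₃ = central angle BM5→HYD5 = 0.111639 rad  (haversine)
θ₁₃ = bearing BM5→HYD5 = 286.418°,  θ₁₂ = bearing BM5→LOC4 = 182.976°
dₓₜ = R·arcsin(sin δ₁₃ · sin(θ₁₃ − θ₁₂)) = 6372.8·arcsin(0.11141·sin(103.442°)) = 691.883 km
|dₓₜ| = 691.883 km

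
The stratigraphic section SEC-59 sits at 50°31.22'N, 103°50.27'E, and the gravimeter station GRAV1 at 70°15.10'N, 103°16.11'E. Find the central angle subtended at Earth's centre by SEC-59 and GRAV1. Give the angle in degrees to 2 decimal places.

19.73°

SEC-59: φ = +50.52033°, λ = +103.83783°
GRAV1: φ = +70.25167°, λ = +103.26850°
Δφ = 19.7313°,  Δλ = -0.5693°
a = sin²(Δφ/2) + cos φ₁ cos φ₂ sin²(Δλ/2) = 0.029362
c = 2·arcsin(√a) = 0.344408 rad = 19.7331°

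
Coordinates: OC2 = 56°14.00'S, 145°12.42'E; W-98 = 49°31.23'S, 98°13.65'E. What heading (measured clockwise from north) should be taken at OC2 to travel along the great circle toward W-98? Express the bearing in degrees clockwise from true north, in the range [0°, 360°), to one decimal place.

263.4°

OC2: φ = -56.23333°, λ = +145.20700°
W-98: φ = -49.52050°, λ = +98.22750°
Δλ = -46.9795°
y = sin Δλ · cos φ₂ = -0.474619
x = cos φ₁ sin φ₂ − sin φ₁ cos φ₂ cos Δλ = -0.054580
θ = atan2(y, x) = -96.5601° → 263.4399° (mod 360°)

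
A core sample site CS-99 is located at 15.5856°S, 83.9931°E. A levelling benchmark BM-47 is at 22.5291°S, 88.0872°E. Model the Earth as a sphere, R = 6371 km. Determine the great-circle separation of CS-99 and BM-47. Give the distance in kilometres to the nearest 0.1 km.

883.7 km

Δφ = -6.9435°,  Δλ = 4.0941°
a = sin²(Δφ/2) + cos φ₁ cos φ₂ sin²(Δλ/2) = 0.004802
c = 2·arcsin(√a) = 0.138708 rad = 7.9474°
d = R·c = 6371 × 0.138708 = 883.7 km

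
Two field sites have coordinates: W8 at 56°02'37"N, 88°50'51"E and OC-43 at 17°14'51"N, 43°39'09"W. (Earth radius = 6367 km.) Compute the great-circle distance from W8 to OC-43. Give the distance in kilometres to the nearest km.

10732 km

W8: φ = +56.04361°, λ = +88.84750°
OC-43: φ = +17.24750°, λ = -43.65250°
Δφ = -38.7961°,  Δλ = -132.5000°
a = sin²(Δφ/2) + cos φ₁ cos φ₂ sin²(Δλ/2) = 0.557227
c = 2·arcsin(√a) = 1.685502 rad = 96.5722°
d = R·c = 6367 × 1.685502 = 10731.6 km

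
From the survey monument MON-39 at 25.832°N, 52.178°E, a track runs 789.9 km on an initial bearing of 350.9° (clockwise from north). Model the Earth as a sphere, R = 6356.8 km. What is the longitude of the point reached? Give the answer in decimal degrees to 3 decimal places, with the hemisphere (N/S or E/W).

50.841°E

δ = d/R = 789.9/6356.8 = 0.124261 rad
φ₂ = arcsin(sin φ₁ cos δ + cos φ₁ sin δ cos θ)
   = arcsin(0.43573·0.99229 + 0.90008·0.12394·0.98741) = 32.85579°
λ₂ = λ₁ + atan2(sin θ sin δ cos φ₁, cos δ − sin φ₁ sin φ₂) = 50.84088°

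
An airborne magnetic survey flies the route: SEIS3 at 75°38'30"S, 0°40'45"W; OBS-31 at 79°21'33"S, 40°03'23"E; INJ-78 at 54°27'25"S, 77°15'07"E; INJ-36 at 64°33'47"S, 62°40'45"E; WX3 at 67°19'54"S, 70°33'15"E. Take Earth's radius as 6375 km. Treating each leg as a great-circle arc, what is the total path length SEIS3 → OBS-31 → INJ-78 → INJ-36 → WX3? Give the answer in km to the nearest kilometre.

5979 km

SEIS3: φ = -75.64167°, λ = -0.67917°
OBS-31: φ = -79.35917°, λ = +40.05639°
INJ-78: φ = -54.45694°, λ = +77.25194°
INJ-36: φ = -64.56306°, λ = +62.67917°
WX3: φ = -67.33167°, λ = +70.55417°
SEIS3→OBS-31: c = 0.162647 rad, d = 1036.88 km
OBS-31→INJ-78: c = 0.483890 rad, d = 3084.80 km
INJ-78→INJ-36: c = 0.217445 rad, d = 1386.21 km
INJ-36→WX3: c = 0.073886 rad, d = 471.02 km
Total = 1036.88 + 3084.80 + 1386.21 + 471.02 = 5978.91 km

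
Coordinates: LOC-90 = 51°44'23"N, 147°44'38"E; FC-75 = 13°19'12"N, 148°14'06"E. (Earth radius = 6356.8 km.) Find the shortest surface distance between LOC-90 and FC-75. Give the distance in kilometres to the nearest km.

4263 km

LOC-90: φ = +51.73972°, λ = +147.74389°
FC-75: φ = +13.32000°, λ = +148.23500°
Δφ = -38.4197°,  Δλ = 0.4911°
a = sin²(Δφ/2) + cos φ₁ cos φ₂ sin²(Δλ/2) = 0.108271
c = 2·arcsin(√a) = 0.670586 rad = 38.4218°
d = R·c = 6356.8 × 0.670586 = 4262.8 km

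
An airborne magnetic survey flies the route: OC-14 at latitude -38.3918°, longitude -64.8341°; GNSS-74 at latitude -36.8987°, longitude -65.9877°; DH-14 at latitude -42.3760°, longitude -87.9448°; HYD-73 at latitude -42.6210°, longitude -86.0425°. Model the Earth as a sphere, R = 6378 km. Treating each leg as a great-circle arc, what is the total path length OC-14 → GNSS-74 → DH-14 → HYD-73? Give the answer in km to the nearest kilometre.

2325 km

OC-14→GNSS-74: c = 0.030549 rad, d = 194.84 km
GNSS-74→DH-14: c = 0.309184 rad, d = 1971.97 km
DH-14→HYD-73: c = 0.024849 rad, d = 158.49 km
Total = 194.84 + 1971.97 + 158.49 = 2325.30 km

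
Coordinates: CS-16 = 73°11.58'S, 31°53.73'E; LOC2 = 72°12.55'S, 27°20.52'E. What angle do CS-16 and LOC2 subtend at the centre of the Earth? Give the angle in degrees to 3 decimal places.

1.673°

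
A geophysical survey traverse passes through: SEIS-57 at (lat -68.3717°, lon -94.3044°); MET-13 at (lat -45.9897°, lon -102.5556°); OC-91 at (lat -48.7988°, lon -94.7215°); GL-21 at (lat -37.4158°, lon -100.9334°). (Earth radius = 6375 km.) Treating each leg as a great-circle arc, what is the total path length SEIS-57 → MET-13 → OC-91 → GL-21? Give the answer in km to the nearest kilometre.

4564 km

SEIS-57→MET-13: c = 0.397544 rad, d = 2534.34 km
MET-13→OC-91: c = 0.104671 rad, d = 667.28 km
OC-91→GL-21: c = 0.213676 rad, d = 1362.19 km
Total = 2534.34 + 667.28 + 1362.19 = 4563.80 km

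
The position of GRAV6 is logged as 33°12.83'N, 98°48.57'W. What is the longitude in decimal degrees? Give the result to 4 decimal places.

98.8095°W

98° + 48.57′/60 = 98 + 0.80950 = 98.8095°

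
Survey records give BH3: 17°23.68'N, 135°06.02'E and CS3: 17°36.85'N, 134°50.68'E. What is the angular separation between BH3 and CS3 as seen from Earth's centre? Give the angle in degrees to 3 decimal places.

BH3: φ = +17.39467°, λ = +135.10033°
CS3: φ = +17.61417°, λ = +134.84467°
Δφ = 0.2195°,  Δλ = -0.2557°
a = sin²(Δφ/2) + cos φ₁ cos φ₂ sin²(Δλ/2) = 0.000008
c = 2·arcsin(√a) = 0.005726 rad = 0.3281°

0.328°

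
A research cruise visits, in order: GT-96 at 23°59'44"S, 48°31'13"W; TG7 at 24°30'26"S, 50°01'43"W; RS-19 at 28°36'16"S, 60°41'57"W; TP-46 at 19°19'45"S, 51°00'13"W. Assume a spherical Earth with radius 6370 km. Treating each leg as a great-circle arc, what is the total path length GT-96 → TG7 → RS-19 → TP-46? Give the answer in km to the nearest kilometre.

2742 km

GT-96: φ = -23.99556°, λ = -48.52028°
TG7: φ = -24.50722°, λ = -50.02861°
RS-19: φ = -28.60444°, λ = -60.69917°
TP-46: φ = -19.32917°, λ = -51.00361°
GT-96→TG7: c = 0.025609 rad, d = 163.13 km
TG7→RS-19: c = 0.181186 rad, d = 1154.16 km
RS-19→TP-46: c = 0.223660 rad, d = 1424.72 km
Total = 163.13 + 1154.16 + 1424.72 = 2742.01 km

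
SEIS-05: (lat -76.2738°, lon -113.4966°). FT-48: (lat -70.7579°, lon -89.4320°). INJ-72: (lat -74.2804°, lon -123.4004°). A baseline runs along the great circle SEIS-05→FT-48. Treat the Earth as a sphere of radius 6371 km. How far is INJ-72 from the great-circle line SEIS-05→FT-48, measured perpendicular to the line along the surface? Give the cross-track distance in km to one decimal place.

309.9 km

δ₁₃ = central angle SEIS-05→INJ-72 = 0.055921 rad  (haversine)
θ₁₃ = bearing SEIS-05→INJ-72 = 303.517°,  θ₁₂ = bearing SEIS-05→FT-48 = 63.059°
dₓₜ = R·arcsin(sin δ₁₃ · sin(θ₁₃ − θ₁₂)) = 6371·arcsin(0.05589·sin(240.457°)) = -309.913 km
|dₓₜ| = 309.913 km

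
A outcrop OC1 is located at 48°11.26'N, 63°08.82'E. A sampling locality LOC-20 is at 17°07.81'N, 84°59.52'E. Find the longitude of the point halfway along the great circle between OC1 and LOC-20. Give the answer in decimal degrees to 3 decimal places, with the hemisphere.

76.038°E

OC1: φ = +48.18767°, λ = +63.14700°
LOC-20: φ = +17.13017°, λ = +84.99200°
Bx = cos φ₂ cos Δλ = 0.887017,  By = cos φ₂ sin Δλ = 0.355590
φₘ = atan2(sin φ₁ + sin φ₂, √((cos φ₁ + Bx)² + By²)) = 33.12112°
λₘ = λ₁ + atan2(By, cos φ₁ + Bx) = 76.03799°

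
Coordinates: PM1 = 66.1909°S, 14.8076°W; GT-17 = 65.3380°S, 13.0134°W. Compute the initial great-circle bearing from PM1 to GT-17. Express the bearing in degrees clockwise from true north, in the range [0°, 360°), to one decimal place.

41.6°

Δλ = 1.7942°
y = sin Δλ · cos φ₂ = 0.013064
x = cos φ₁ sin φ₂ − sin φ₁ cos φ₂ cos Δλ = 0.014698
θ = atan2(y, x) = 41.6320° → 41.6320° (mod 360°)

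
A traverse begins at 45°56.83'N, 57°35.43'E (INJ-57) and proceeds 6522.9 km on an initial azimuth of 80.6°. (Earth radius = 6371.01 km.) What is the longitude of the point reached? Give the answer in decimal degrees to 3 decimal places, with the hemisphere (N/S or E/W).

130.358°E

INJ-57: φ = +45.94717°, λ = +57.59050°
δ = d/R = 6522.9/6371.01 = 1.023841 rad
φ₂ = arcsin(sin φ₁ cos δ + cos φ₁ sin δ cos θ)
   = arcsin(0.71870·0.52009 + 0.69532·0.85411·0.16333) = 28.08520°
λ₂ = λ₁ + atan2(sin θ sin δ cos φ₁, cos δ − sin φ₁ sin φ₂) = 130.35761°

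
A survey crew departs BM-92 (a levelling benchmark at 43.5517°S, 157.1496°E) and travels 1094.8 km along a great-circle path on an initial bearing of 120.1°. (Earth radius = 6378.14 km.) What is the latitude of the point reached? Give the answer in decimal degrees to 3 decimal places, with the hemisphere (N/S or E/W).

47.814°S

δ = d/R = 1094.8/6378.14 = 0.171649 rad
φ₂ = arcsin(sin φ₁ cos δ + cos φ₁ sin δ cos θ)
   = arcsin(-0.68901·0.98530 + 0.72475·0.17081·-0.50151) = -47.81385°
λ₂ = λ₁ + atan2(sin θ sin δ cos φ₁, cos δ − sin φ₁ sin φ₂) = 169.86169°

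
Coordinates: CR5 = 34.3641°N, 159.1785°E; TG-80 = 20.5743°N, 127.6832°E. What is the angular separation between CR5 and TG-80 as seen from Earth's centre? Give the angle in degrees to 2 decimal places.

30.98°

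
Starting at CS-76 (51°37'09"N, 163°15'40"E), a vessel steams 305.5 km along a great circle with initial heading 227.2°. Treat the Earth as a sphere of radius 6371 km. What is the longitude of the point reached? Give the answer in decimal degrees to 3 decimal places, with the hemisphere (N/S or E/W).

160.143°E

CS-76: φ = +51.61917°, λ = +163.26111°
δ = d/R = 305.5/6371 = 0.047952 rad
φ₂ = arcsin(sin φ₁ cos δ + cos φ₁ sin δ cos θ)
   = arcsin(0.78390·0.99885 + 0.62089·0.04793·-0.67944) = 49.70982°
λ₂ = λ₁ + atan2(sin θ sin δ cos φ₁, cos δ − sin φ₁ sin φ₂) = 160.14341°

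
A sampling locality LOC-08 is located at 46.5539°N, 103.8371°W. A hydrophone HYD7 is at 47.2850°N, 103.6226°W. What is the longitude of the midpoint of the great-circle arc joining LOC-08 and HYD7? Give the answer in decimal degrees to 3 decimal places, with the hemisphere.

103.731°W

Bx = cos φ₂ cos Δλ = 0.678347,  By = cos φ₂ sin Δλ = 0.002540
φₘ = atan2(sin φ₁ + sin φ₂, √((cos φ₁ + Bx)² + By²)) = 46.91950°
λₘ = λ₁ + atan2(By, cos φ₁ + Bx) = -103.73058°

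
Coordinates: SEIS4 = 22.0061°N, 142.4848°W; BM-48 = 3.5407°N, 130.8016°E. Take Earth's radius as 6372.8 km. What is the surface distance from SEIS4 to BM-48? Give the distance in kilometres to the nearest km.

9524 km

Δφ = -18.4654°,  Δλ = -86.7136°
a = sin²(Δφ/2) + cos φ₁ cos φ₂ sin²(Δλ/2) = 0.461905
c = 2·arcsin(√a) = 1.494533 rad = 85.6304°
d = R·c = 6372.8 × 1.494533 = 9524.4 km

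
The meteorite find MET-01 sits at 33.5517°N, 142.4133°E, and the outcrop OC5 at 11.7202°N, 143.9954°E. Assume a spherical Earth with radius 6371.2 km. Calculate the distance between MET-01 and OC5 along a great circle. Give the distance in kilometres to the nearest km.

Δφ = -21.8315°,  Δλ = 1.5821°
a = sin²(Δφ/2) + cos φ₁ cos φ₂ sin²(Δλ/2) = 0.036015
c = 2·arcsin(√a) = 0.381867 rad = 21.8794°
d = R·c = 6371.2 × 0.381867 = 2433.0 km

2433 km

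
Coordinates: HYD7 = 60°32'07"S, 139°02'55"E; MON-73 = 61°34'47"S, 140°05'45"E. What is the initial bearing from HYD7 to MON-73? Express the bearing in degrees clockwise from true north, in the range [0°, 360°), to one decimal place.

HYD7: φ = -60.53528°, λ = +139.04861°
MON-73: φ = -61.57972°, λ = +140.09583°
Δλ = 1.0472°
y = sin Δλ · cos φ₂ = 0.008698
x = cos φ₁ sin φ₂ − sin φ₁ cos φ₂ cos Δλ = -0.018297
θ = atan2(y, x) = 154.5738° → 154.5738° (mod 360°)

154.6°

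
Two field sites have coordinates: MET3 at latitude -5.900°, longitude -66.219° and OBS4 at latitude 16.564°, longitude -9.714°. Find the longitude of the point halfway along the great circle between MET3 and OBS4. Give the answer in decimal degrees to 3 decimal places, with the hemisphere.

38.537°W

Bx = cos φ₂ cos Δλ = 0.528963,  By = cos φ₂ sin Δλ = 0.799327
φₘ = atan2(sin φ₁ + sin φ₂, √((cos φ₁ + Bx)² + By²)) = 6.04778°
λₘ = λ₁ + atan2(By, cos φ₁ + Bx) = -38.53713°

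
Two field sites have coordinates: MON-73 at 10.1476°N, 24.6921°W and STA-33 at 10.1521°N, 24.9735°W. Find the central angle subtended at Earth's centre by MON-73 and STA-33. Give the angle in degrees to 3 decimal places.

Δφ = 0.0045°,  Δλ = -0.2814°
a = sin²(Δφ/2) + cos φ₁ cos φ₂ sin²(Δλ/2) = 0.000006
c = 2·arcsin(√a) = 0.004835 rad = 0.2770°

0.277°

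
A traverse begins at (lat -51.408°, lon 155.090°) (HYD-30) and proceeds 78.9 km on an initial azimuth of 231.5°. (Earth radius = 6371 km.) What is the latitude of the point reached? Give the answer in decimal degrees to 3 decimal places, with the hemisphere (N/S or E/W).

51.846°S

δ = d/R = 78.9/6371 = 0.012384 rad
φ₂ = arcsin(sin φ₁ cos δ + cos φ₁ sin δ cos θ)
   = arcsin(-0.78161·0.99992 + 0.62377·0.01238·-0.62251) = -51.84630°
λ₂ = λ₁ + atan2(sin θ sin δ cos φ₁, cos δ − sin φ₁ sin φ₂) = 154.19109°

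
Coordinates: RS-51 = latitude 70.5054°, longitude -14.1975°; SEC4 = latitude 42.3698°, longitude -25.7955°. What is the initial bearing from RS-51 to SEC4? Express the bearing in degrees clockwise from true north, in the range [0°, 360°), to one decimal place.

Δλ = -11.5980°
y = sin Δλ · cos φ₂ = -0.148533
x = cos φ₁ sin φ₂ − sin φ₁ cos φ₂ cos Δλ = -0.457340
θ = atan2(y, x) = -162.0074° → 197.9926° (mod 360°)

198.0°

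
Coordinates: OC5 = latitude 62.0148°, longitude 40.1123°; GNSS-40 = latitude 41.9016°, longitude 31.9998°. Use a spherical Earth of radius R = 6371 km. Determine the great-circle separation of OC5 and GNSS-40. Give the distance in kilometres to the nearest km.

2300 km

Δφ = -20.1132°,  Δλ = -8.1125°
a = sin²(Δφ/2) + cos φ₁ cos φ₂ sin²(Δλ/2) = 0.032240
c = 2·arcsin(√a) = 0.361068 rad = 20.6877°
d = R·c = 6371 × 0.361068 = 2300.4 km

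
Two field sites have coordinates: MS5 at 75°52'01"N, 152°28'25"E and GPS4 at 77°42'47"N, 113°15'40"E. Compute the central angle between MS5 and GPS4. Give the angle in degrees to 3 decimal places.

8.967°

MS5: φ = +75.86694°, λ = +152.47361°
GPS4: φ = +77.71306°, λ = +113.26111°
Δφ = 1.8461°,  Δλ = -39.2125°
a = sin²(Δφ/2) + cos φ₁ cos φ₂ sin²(Δλ/2) = 0.006110
c = 2·arcsin(√a) = 0.156496 rad = 8.9666°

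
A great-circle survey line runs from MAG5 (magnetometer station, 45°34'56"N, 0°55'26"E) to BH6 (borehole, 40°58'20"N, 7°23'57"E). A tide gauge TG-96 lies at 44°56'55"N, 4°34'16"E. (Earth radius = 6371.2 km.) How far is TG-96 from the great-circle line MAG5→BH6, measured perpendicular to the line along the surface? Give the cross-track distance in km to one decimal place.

144.9 km

MAG5: φ = +45.58222°, λ = +0.92389°
BH6: φ = +40.97222°, λ = +7.39917°
TG-96: φ = +44.94861°, λ = +4.57111°
δ₁₃ = central angle MAG5→TG-96 = 0.046143 rad  (haversine)
θ₁₃ = bearing MAG5→TG-96 = 102.565°,  θ₁₂ = bearing MAG5→BH6 = 132.098°
dₓₜ = R·arcsin(sin δ₁₃ · sin(θ₁₃ − θ₁₂)) = 6371.2·arcsin(0.04613·sin(-29.533°)) = -144.875 km
|dₓₜ| = 144.875 km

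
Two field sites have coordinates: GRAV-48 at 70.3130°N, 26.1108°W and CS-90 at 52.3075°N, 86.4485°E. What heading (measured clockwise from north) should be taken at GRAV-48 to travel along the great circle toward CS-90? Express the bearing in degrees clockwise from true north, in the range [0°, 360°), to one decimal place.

49.2°

Δλ = 112.5593°
y = sin Δλ · cos φ₂ = 0.564639
x = cos φ₁ sin φ₂ − sin φ₁ cos φ₂ cos Δλ = 0.487431
θ = atan2(y, x) = 49.1973° → 49.1973° (mod 360°)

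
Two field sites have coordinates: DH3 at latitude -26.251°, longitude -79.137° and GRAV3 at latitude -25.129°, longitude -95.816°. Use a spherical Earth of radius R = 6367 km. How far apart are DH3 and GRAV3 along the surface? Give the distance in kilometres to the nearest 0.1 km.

Δφ = 1.1220°,  Δλ = -16.6790°
a = sin²(Δφ/2) + cos φ₁ cos φ₂ sin²(Δλ/2) = 0.017177
c = 2·arcsin(√a) = 0.262877 rad = 15.0617°
d = R·c = 6367 × 0.262877 = 1673.7 km

1673.7 km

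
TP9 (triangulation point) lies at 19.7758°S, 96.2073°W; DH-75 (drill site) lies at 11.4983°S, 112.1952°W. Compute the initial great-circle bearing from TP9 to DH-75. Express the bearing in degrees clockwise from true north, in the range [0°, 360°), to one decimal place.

Δλ = -15.9879°
y = sin Δλ · cos φ₂ = -0.269907
x = cos φ₁ sin φ₂ − sin φ₁ cos φ₂ cos Δλ = 0.131143
θ = atan2(y, x) = -64.0856° → 295.9144° (mod 360°)

295.9°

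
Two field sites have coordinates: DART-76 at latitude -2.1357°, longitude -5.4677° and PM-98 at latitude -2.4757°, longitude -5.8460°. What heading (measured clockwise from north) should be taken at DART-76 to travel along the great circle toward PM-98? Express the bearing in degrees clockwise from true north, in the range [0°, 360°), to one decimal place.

Δλ = -0.3783°
y = sin Δλ · cos φ₂ = -0.006596
x = cos φ₁ sin φ₂ − sin φ₁ cos φ₂ cos Δλ = -0.005935
θ = atan2(y, x) = -131.9784° → 228.0216° (mod 360°)

228.0°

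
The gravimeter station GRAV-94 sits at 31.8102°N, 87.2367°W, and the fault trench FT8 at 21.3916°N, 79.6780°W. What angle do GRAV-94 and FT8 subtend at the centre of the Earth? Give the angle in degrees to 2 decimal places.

Δφ = -10.4186°,  Δλ = 7.5587°
a = sin²(Δφ/2) + cos φ₁ cos φ₂ sin²(Δλ/2) = 0.011681
c = 2·arcsin(√a) = 0.216584 rad = 12.4093°

12.41°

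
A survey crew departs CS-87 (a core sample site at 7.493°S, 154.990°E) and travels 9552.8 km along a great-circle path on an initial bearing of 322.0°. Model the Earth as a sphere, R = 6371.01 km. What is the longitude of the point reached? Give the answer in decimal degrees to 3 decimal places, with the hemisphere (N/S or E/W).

δ = d/R = 9552.8/6371.01 = 1.499417 rad
φ₂ = arcsin(sin φ₁ cos δ + cos φ₁ sin δ cos θ)
   = arcsin(-0.13041·0.07132 + 0.99146·0.99745·0.78801) = 50.35317°
λ₂ = λ₁ + atan2(sin θ sin δ cos φ₁, cos δ − sin φ₁ sin φ₂) = 80.74142°

80.741°E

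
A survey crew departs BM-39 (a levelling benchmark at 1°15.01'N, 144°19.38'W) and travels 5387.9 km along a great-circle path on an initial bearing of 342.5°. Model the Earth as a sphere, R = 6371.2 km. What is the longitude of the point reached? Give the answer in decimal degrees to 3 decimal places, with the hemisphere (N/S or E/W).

BM-39: φ = +1.25017°, λ = -144.32300°
δ = d/R = 5387.9/6371.2 = 0.845665 rad
φ₂ = arcsin(sin φ₁ cos δ + cos φ₁ sin δ cos θ)
   = arcsin(0.02182·0.66323 + 0.99976·0.74841·0.95372) = 46.72516°
λ₂ = λ₁ + atan2(sin θ sin δ cos φ₁, cos δ − sin φ₁ sin φ₂) = -163.48886°

163.489°W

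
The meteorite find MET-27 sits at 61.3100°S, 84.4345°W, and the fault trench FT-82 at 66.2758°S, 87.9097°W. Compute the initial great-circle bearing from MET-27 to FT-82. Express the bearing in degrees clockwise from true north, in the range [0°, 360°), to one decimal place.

Δλ = -3.4752°
y = sin Δλ · cos φ₂ = -0.024388
x = cos φ₁ sin φ₂ − sin φ₁ cos φ₂ cos Δλ = -0.087210
θ = atan2(y, x) = -164.3765° → 195.6235° (mod 360°)

195.6°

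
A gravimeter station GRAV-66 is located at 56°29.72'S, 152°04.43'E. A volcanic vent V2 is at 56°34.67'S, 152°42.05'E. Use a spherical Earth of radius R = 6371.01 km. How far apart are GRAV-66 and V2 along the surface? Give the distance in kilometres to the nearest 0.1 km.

39.5 km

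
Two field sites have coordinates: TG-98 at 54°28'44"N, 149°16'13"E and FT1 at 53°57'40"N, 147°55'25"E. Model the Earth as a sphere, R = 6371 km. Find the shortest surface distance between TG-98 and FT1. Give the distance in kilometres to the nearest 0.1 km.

TG-98: φ = +54.47889°, λ = +149.27028°
FT1: φ = +53.96111°, λ = +147.92361°
Δφ = -0.5178°,  Δλ = -1.3467°
a = sin²(Δφ/2) + cos φ₁ cos φ₂ sin²(Δλ/2) = 0.000068
c = 2·arcsin(√a) = 0.016447 rad = 0.9423°
d = R·c = 6371 × 0.016447 = 104.8 km

104.8 km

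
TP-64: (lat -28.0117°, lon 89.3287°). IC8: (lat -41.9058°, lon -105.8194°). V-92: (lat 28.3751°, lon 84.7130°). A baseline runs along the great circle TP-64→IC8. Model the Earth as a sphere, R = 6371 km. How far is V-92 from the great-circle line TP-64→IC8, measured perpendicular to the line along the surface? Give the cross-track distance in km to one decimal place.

δ₁₃ = central angle TP-64→V-92 = 0.987157 rad  (haversine)
θ₁₃ = bearing TP-64→V-92 = 355.133°,  θ₁₂ = bearing TP-64→IC8 = 168.152°
dₓₜ = R·arcsin(sin δ₁₃ · sin(θ₁₃ − θ₁₂)) = 6371·arcsin(0.83446·sin(186.981°)) = -647.229 km
|dₓₜ| = 647.229 km

647.2 km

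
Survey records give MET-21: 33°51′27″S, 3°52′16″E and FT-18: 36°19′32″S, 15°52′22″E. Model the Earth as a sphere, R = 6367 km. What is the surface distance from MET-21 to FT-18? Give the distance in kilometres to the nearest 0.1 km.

1124.4 km

MET-21: φ = -33.85750°, λ = +3.87111°
FT-18: φ = -36.32556°, λ = +15.87278°
Δφ = -2.4681°,  Δλ = 12.0017°
a = sin²(Δφ/2) + cos φ₁ cos φ₂ sin²(Δλ/2) = 0.007776
c = 2·arcsin(√a) = 0.176592 rad = 10.1180°
d = R·c = 6367 × 0.176592 = 1124.4 km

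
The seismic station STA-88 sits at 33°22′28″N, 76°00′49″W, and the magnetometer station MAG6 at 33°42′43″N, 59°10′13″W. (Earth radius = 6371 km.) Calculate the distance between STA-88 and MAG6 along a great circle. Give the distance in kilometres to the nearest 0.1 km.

1559.7 km

STA-88: φ = +33.37444°, λ = -76.01361°
MAG6: φ = +33.71194°, λ = -59.17028°
Δφ = 0.3375°,  Δλ = 16.8433°
a = sin²(Δφ/2) + cos φ₁ cos φ₂ sin²(Δλ/2) = 0.014909
c = 2·arcsin(√a) = 0.244816 rad = 14.0269°
d = R·c = 6371 × 0.244816 = 1559.7 km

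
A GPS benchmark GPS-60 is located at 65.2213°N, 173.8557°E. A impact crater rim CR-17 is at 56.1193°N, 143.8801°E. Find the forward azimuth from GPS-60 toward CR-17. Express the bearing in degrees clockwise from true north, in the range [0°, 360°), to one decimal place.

Δλ = -29.9756°
y = sin Δλ · cos φ₂ = -0.278527
x = cos φ₁ sin φ₂ − sin φ₁ cos φ₂ cos Δλ = -0.090490
θ = atan2(y, x) = -107.9984° → 252.0016° (mod 360°)

252.0°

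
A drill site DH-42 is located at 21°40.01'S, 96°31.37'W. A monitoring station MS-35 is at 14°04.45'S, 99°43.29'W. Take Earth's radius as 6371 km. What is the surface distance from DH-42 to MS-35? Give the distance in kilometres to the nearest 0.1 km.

909.5 km

DH-42: φ = -21.66683°, λ = -96.52283°
MS-35: φ = -14.07417°, λ = -99.72150°
Δφ = 7.5927°,  Δλ = -3.1987°
a = sin²(Δφ/2) + cos φ₁ cos φ₂ sin²(Δλ/2) = 0.005086
c = 2·arcsin(√a) = 0.142753 rad = 8.1792°
d = R·c = 6371 × 0.142753 = 909.5 km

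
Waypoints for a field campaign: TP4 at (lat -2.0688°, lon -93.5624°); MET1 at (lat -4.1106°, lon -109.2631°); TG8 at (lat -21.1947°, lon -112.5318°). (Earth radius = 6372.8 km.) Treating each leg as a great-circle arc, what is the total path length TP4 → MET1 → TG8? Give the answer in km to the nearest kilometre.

3691 km

TP4→MET1: c = 0.275924 rad, d = 1758.41 km
MET1→TG8: c = 0.303281 rad, d = 1932.75 km
Total = 1758.41 + 1932.75 = 3691.16 km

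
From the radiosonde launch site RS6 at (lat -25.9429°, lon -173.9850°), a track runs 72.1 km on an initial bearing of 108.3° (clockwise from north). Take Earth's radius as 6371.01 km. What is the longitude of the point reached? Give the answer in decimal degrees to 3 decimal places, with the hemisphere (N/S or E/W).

δ = d/R = 72.1/6371.01 = 0.011317 rad
φ₂ = arcsin(sin φ₁ cos δ + cos φ₁ sin δ cos θ)
   = arcsin(-0.43748·0.99994 + 0.89923·0.01132·-0.31399) = -26.14488°
λ₂ = λ₁ + atan2(sin θ sin δ cos φ₁, cos δ − sin φ₁ sin φ₂) = -173.29921°

173.299°W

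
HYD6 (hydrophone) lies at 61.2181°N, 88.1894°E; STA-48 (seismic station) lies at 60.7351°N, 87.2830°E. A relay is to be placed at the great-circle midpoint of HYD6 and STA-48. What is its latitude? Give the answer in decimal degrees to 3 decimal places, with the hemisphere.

60.977°N

Bx = cos φ₂ cos Δλ = 0.488787,  By = cos φ₂ sin Δλ = -0.007733
φₘ = atan2(sin φ₁ + sin φ₂, √((cos φ₁ + Bx)² + By²)) = 60.97736°
λₘ = λ₁ + atan2(By, cos φ₁ + Bx) = 87.73276°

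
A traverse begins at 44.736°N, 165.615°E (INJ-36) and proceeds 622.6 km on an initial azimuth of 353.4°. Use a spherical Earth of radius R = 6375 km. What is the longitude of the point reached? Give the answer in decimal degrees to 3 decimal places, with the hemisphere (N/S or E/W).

164.610°E

δ = d/R = 622.6/6375 = 0.097663 rad
φ₂ = arcsin(sin φ₁ cos δ + cos φ₁ sin δ cos θ)
   = arcsin(0.70384·0.99523 + 0.71036·0.09751·0.99337) = 50.29048°
λ₂ = λ₁ + atan2(sin θ sin δ cos φ₁, cos δ − sin φ₁ sin φ₂) = 164.60989°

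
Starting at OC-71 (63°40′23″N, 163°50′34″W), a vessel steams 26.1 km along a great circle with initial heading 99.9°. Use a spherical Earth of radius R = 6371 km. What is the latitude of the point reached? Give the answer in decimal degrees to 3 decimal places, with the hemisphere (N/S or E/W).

OC-71: φ = +63.67306°, λ = -163.84278°
δ = d/R = 26.1/6371 = 0.004097 rad
φ₂ = arcsin(sin φ₁ cos δ + cos φ₁ sin δ cos θ)
   = arcsin(0.89628·0.99999 + 0.44349·0.00410·-0.17193) = 63.63176°
λ₂ = λ₁ + atan2(sin θ sin δ cos φ₁, cos δ − sin φ₁ sin φ₂) = -163.32215°

63.632°N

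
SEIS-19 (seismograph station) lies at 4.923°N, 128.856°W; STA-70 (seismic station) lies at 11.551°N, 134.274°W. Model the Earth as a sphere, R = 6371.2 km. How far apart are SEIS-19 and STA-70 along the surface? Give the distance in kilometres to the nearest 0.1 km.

947.8 km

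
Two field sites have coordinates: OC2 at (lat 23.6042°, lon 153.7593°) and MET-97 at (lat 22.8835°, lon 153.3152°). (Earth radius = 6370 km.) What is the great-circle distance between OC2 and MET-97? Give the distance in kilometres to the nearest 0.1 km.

92.1 km

Δφ = -0.7207°,  Δλ = -0.4441°
a = sin²(Δφ/2) + cos φ₁ cos φ₂ sin²(Δλ/2) = 0.000052
c = 2·arcsin(√a) = 0.014455 rad = 0.8282°
d = R·c = 6370 × 0.014455 = 92.1 km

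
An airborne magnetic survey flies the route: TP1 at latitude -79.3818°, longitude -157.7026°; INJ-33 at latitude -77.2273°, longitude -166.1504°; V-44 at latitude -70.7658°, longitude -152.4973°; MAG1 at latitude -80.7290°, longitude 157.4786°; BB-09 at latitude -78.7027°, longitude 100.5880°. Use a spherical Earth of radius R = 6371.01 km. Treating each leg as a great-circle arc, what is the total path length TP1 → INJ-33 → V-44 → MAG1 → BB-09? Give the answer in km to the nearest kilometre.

TP1→INJ-33: c = 0.047940 rad, d = 305.43 km
INJ-33→V-44: c = 0.129786 rad, d = 826.87 km
V-44→MAG1: c = 0.261730 rad, d = 1667.48 km
MAG1→BB-09: c = 0.173110 rad, d = 1102.88 km
Total = 305.43 + 826.87 + 1667.48 + 1102.88 = 3902.66 km

3903 km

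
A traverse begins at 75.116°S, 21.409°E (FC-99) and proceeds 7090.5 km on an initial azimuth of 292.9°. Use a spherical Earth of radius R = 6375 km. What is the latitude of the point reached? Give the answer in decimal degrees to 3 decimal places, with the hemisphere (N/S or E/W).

δ = d/R = 7090.5/6375 = 1.112235 rad
φ₂ = arcsin(sin φ₁ cos δ + cos φ₁ sin δ cos θ)
   = arcsin(-0.96645·0.44266 + 0.25686·0.89669·0.38912) = -19.76606°
λ₂ = λ₁ + atan2(sin θ sin δ cos φ₁, cos δ − sin φ₁ sin φ₂) = -39.96110°

19.766°S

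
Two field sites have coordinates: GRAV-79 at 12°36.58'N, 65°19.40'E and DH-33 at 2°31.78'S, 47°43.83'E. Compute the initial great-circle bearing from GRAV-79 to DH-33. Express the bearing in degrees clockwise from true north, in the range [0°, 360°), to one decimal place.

230.3°

GRAV-79: φ = +12.60967°, λ = +65.32333°
DH-33: φ = -2.52967°, λ = +47.73050°
Δλ = -17.5928°
y = sin Δλ · cos φ₂ = -0.301956
x = cos φ₁ sin φ₂ − sin φ₁ cos φ₂ cos Δλ = -0.250967
θ = atan2(y, x) = -129.7312° → 230.2688° (mod 360°)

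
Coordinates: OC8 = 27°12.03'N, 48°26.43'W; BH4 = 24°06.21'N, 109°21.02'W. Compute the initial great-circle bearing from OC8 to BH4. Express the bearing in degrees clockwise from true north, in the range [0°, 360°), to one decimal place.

OC8: φ = +27.20050°, λ = -48.44050°
BH4: φ = +24.10350°, λ = -109.35033°
Δλ = -60.9098°
y = sin Δλ · cos φ₂ = -0.797664
x = cos φ₁ sin φ₂ − sin φ₁ cos φ₂ cos Δλ = 0.160363
θ = atan2(y, x) = -78.6328° → 281.3672° (mod 360°)

281.4°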